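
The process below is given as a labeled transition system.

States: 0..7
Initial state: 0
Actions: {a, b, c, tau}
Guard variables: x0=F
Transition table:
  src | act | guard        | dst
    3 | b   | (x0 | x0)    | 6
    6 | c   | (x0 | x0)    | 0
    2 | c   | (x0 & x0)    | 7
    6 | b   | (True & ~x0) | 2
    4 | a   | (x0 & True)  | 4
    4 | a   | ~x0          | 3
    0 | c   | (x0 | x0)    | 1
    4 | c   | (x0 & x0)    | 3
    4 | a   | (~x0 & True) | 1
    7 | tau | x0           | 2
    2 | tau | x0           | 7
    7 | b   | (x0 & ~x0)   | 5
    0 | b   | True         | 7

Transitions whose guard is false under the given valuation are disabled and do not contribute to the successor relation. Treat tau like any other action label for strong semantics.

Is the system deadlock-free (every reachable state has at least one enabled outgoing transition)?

Answer: DEADLOCK at state 7

Analysis:
Reachable = {0,7}
  0: b→7  [1 exit(s)]
  7: ∅  [STUCK]
witness 7: b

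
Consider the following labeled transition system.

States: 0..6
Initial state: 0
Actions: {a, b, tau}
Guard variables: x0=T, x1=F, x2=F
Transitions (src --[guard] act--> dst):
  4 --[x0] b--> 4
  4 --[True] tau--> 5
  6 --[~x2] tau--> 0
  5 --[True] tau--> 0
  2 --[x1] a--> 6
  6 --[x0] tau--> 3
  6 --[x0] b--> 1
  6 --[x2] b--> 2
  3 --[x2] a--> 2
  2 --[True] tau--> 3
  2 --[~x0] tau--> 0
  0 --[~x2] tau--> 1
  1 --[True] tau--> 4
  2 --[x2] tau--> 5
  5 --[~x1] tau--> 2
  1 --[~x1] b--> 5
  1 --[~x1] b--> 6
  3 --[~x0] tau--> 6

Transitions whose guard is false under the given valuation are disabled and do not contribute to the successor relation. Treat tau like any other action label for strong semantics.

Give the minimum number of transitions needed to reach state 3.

Answer: 3

Trace:
Breadth-first toward 3:
  Layer 0: {0}
  Layer 1: {1}
  Layer 2: {4,5,6}
  Layer 3: {2,3}
3 enters at depth 3; path tau·b·tau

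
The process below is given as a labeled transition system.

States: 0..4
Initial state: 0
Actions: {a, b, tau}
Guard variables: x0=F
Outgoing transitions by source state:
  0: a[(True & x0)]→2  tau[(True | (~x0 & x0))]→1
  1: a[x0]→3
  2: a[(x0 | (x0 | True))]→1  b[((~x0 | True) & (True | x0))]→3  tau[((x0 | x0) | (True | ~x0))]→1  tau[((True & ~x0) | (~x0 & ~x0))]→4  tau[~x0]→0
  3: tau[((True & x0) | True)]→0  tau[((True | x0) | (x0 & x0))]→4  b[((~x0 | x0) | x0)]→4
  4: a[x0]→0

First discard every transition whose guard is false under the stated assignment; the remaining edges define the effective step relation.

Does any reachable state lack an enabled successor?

Reachable = {0,1}
  0: tau→1  [1 exit(s)]
  1: ∅  [STUCK]
witness 1: tau

Answer: DEADLOCK at state 1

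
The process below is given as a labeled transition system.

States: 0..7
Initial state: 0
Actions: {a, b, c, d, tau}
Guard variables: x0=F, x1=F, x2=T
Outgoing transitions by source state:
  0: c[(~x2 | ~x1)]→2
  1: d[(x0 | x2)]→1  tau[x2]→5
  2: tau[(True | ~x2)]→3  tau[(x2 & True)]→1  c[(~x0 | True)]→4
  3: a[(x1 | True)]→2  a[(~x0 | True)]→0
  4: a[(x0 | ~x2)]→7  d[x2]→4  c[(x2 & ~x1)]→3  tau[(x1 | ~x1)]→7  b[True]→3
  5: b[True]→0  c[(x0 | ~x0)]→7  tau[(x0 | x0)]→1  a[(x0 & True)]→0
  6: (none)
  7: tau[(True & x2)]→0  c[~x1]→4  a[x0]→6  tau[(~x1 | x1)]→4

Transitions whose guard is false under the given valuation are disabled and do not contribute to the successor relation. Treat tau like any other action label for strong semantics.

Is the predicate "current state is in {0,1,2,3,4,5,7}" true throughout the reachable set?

Safe = {0,1,2,3,4,5,7}
Reachable = {0,1,2,3,4,5,7}
  0: safe
  1: safe
  2: safe
  3: safe
  4: safe
  5: safe
  7: safe

Answer: INVARIANT HOLDS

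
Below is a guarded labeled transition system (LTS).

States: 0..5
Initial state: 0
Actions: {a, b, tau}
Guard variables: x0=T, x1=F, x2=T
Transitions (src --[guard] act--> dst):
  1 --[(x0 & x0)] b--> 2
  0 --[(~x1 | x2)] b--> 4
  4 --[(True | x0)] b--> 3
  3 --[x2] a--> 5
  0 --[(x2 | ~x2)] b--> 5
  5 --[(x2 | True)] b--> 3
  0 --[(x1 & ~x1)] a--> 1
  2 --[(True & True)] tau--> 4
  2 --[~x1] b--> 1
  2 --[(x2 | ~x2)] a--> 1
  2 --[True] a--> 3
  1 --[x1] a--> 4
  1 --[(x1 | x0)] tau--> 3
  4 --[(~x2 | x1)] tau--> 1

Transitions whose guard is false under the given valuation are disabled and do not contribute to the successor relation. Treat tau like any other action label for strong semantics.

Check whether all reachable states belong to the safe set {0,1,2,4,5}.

Answer: INVARIANT VIOLATED at state 3

Working:
Inv-set: {0,1,2,4,5}
Reachable = {0,3,4,5}
  0: ok
  3: ✗ unsafe
  4: ok
  5: ok
witness against invariant: b·b → 3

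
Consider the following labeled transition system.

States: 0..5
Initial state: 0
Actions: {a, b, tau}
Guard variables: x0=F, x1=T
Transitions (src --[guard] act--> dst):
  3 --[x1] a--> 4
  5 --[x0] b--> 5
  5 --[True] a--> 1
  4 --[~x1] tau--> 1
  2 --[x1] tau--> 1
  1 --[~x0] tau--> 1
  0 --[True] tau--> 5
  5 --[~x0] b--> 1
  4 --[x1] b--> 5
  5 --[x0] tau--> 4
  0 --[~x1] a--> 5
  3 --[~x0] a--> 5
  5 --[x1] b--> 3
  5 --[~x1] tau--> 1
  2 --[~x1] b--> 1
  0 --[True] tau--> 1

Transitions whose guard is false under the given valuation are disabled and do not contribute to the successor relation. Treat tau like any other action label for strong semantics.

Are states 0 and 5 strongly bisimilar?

Compute ~ classes (split until stable):
  π0 = {{0,1,2,3,4,5}}
  π1 = {{0,1,2},{3},{4},{5}}
  π2 = {{0},{1,2},{3},{4},{5}}
5 equivalence class(es) (converged in 3)
class of 0: {0}; class of 5: {5}

Answer: NOT BISIMILAR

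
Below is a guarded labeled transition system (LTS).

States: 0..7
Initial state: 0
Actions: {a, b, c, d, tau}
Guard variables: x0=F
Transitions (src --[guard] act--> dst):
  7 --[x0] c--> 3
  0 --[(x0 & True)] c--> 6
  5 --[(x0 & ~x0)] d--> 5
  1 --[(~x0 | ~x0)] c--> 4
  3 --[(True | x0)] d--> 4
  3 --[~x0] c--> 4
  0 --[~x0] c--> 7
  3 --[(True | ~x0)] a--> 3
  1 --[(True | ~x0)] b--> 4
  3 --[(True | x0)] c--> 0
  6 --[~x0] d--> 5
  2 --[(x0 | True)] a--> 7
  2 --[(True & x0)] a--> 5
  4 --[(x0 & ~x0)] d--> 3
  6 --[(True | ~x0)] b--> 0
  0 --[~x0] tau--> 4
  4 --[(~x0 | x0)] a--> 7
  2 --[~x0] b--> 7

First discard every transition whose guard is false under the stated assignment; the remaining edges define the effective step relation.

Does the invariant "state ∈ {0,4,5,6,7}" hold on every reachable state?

Answer: INVARIANT HOLDS

Analysis:
Inv-set: {0,4,5,6,7}
Reachable = {0,4,7}
  0: ✓
  4: ✓
  7: ✓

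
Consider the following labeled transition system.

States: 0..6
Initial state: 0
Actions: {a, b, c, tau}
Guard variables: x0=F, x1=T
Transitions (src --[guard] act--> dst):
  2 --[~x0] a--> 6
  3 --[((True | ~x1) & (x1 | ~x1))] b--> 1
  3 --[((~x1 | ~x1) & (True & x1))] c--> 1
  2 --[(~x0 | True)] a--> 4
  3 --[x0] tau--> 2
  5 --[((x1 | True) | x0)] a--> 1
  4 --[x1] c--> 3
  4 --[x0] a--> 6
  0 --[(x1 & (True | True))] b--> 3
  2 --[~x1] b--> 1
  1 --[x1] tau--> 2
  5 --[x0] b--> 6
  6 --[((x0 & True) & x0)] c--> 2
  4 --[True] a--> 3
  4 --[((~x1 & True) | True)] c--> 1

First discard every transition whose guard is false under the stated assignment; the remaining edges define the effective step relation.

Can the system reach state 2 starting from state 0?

Answer: REACHABLE

Trace:
9 transition(s) survive guard evaluation.
Layer 0: {0}
Layer 1: {3}  cumulative {0,3}
Layer 2: {1}  cumulative {0,1,3}
Layer 3: {2}  cumulative {0,1,2,3}
Layer 4: {4,6}  cumulative {0,1,2,3,4,6}
Reachable = {0,1,2,3,4,6}
witness 2: b·b·tau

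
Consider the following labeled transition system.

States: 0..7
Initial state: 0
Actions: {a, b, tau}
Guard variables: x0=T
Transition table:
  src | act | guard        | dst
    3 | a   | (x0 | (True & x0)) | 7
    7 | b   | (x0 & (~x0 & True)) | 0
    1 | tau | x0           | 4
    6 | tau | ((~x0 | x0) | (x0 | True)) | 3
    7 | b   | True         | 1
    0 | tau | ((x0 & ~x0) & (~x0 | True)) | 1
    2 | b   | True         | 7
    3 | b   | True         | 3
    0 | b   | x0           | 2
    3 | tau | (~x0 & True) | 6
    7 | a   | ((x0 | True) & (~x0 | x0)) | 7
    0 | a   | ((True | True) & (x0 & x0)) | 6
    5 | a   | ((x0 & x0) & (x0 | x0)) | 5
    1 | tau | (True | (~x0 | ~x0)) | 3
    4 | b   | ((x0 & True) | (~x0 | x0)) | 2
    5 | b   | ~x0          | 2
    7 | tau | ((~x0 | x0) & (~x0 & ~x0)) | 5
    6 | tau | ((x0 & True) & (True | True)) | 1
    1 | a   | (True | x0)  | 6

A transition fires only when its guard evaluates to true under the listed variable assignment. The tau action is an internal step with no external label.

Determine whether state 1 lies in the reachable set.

14 transition(s) survive guard evaluation.
L0 = {0}
L1 = {2,6}  now seen {0,2,6}
L2 = {1,3,7}  now seen {0,1,2,3,6,7}
L3 = {4}  now seen {0,1,2,3,4,6,7}
Reach set: {0,1,2,3,4,6,7}
trace reaching 1: a·tau

Answer: REACHABLE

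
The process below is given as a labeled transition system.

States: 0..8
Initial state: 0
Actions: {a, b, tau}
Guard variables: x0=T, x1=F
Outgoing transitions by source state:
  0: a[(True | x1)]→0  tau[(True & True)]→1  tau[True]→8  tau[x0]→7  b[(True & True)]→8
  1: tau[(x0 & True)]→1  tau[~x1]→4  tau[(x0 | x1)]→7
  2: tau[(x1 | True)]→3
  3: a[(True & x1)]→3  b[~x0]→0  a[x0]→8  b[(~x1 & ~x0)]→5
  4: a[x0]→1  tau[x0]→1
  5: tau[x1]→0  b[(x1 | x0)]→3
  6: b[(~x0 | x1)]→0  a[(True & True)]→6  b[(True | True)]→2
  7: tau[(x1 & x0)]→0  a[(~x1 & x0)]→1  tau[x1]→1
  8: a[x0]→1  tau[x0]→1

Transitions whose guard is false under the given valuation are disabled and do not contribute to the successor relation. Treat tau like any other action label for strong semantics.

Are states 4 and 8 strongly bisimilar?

Answer: BISIMILAR

Analysis:
Bisimulation quotient by refinement:
  P[0] = {{0,1,2,3,4,5,6,7,8}}
  P[1] = {{0},{1,2},{3,7},{4,8},{5},{6}}
  P[2] = {{0},{1},{2},{3},{4,8},{5},{6},{7}}
stable after 3 split(s): 8 block(s)
4∈{4,8}, 8∈{4,8}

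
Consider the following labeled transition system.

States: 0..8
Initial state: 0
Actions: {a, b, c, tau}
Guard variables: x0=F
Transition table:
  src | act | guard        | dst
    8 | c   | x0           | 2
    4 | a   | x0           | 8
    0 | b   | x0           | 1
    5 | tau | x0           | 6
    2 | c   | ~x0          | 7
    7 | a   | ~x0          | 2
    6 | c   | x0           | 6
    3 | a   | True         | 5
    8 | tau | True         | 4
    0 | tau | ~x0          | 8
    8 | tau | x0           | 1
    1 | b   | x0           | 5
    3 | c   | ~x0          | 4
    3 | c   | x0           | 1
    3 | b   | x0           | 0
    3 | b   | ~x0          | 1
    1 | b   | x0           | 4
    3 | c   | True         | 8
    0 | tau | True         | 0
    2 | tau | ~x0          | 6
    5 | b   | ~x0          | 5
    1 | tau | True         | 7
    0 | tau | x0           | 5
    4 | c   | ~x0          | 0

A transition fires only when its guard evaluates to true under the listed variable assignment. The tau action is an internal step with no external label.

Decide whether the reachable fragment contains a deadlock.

R = {0,4,8}
  0: tau→0  tau→8  [deg 2]
  4: c→0  [deg 1]
  8: tau→4  [deg 1]

Answer: DEADLOCK-FREE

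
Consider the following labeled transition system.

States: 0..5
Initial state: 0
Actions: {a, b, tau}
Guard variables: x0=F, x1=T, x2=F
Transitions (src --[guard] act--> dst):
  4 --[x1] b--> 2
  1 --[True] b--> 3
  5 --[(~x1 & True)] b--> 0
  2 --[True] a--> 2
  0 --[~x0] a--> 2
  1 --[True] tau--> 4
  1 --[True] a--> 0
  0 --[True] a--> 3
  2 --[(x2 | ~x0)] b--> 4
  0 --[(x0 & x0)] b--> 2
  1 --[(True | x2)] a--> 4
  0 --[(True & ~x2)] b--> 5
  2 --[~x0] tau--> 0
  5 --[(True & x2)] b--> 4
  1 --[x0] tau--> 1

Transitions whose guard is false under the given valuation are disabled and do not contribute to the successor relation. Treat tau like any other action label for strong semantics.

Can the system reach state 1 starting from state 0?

11 transition(s) survive guard evaluation.
depth 0: {0}
depth 1: {2,3,5}  total {0,2,3,5}
depth 2: {4}  total {0,2,3,4,5}
R = {0,2,3,4,5}

Answer: UNREACHABLE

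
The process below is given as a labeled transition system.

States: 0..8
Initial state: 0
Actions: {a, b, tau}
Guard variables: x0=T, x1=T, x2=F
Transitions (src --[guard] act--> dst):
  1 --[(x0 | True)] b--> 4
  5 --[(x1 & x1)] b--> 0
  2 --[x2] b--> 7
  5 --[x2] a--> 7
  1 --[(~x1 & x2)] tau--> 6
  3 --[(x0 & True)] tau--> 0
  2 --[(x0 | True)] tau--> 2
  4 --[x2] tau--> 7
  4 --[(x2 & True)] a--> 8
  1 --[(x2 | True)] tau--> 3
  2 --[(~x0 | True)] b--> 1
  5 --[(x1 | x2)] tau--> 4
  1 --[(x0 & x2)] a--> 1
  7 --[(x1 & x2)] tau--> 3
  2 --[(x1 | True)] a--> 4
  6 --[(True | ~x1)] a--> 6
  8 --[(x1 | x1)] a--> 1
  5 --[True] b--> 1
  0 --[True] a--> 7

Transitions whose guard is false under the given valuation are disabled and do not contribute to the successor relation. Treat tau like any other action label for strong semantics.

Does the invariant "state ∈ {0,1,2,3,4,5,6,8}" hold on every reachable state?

Allowed set {0,1,2,3,4,5,6,8}
Reachable = {0,7}
  0: ok
  7: outside
counterexample path to 7: a

Answer: INVARIANT VIOLATED at state 7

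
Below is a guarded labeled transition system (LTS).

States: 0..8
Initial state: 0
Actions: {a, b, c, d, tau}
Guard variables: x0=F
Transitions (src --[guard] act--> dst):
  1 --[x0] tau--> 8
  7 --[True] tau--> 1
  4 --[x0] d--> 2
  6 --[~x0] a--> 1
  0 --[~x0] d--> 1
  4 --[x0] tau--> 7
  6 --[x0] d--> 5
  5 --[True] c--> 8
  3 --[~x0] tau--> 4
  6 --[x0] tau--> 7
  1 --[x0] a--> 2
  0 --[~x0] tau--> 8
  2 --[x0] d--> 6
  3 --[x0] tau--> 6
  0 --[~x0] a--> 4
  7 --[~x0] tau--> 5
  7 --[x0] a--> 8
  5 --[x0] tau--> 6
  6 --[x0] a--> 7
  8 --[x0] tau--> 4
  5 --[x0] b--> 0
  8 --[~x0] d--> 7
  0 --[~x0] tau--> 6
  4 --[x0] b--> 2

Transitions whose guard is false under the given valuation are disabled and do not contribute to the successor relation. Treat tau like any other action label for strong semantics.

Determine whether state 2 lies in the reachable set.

Answer: UNREACHABLE

Trace:
10 transition(s) survive guard evaluation.
L0 = {0}
L1 = {1,4,6,8}  total {0,1,4,6,8}
L2 = {7}  total {0,1,4,6,7,8}
L3 = {5}  total {0,1,4,5,6,7,8}
Reach set: {0,1,4,5,6,7,8}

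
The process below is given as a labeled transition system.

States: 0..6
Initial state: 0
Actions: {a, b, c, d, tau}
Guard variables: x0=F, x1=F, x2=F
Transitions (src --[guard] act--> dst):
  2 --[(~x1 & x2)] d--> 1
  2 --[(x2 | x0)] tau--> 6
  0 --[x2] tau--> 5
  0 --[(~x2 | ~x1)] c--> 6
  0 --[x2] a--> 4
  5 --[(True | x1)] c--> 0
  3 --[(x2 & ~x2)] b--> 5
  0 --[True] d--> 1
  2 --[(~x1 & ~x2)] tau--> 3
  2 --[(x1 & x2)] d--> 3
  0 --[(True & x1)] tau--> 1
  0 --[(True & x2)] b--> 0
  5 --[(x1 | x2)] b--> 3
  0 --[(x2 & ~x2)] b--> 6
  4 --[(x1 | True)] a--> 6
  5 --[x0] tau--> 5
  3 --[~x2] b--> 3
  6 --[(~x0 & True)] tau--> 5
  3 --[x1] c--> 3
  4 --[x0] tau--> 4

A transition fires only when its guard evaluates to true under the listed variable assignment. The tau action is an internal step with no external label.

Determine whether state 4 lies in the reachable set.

After dropping false guards: 7 live edges.
Layer 0: {0}
Layer 1: {1,6}  total {0,1,6}
Layer 2: {5}  total {0,1,5,6}
Reachable = {0,1,5,6}

Answer: UNREACHABLE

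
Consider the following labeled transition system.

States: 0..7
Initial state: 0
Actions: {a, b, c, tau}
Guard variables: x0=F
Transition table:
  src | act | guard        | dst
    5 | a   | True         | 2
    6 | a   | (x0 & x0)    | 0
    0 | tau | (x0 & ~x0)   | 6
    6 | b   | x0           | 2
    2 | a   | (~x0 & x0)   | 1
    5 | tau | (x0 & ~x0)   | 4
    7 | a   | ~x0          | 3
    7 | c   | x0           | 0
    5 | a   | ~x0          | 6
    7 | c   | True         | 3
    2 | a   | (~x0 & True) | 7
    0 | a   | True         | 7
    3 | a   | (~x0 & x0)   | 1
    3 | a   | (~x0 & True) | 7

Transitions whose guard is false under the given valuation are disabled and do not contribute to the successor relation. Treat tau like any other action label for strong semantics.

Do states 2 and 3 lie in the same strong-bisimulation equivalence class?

Answer: BISIMILAR

Analysis:
Refine partition for ~:
  π0 = {{0,1,2,3,4,5,6,7}}
  π1 = {{0,2,3,5},{1,4,6},{7}}
  π2 = {{0,2,3},{1,4,6},{5},{7}}
stable after 3 split(s): 4 block(s)
2∈{0,2,3}, 3∈{0,2,3}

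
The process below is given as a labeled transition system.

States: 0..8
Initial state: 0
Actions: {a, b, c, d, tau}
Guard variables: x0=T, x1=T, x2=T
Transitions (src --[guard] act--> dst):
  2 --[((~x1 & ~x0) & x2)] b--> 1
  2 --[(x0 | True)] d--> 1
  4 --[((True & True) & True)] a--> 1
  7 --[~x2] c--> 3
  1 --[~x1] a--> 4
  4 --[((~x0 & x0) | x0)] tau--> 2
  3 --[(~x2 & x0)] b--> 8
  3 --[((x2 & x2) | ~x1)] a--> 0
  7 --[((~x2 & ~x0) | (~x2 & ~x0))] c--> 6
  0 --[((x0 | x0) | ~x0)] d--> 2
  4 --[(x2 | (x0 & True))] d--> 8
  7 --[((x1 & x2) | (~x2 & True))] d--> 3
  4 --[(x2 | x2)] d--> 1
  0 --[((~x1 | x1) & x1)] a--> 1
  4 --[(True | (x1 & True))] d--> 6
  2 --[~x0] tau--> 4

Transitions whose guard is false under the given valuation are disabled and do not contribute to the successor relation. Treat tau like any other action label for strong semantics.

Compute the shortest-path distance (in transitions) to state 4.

BFS to 4:
  L0 = {0}
  L1 = {1,2}
4 never appears.

Answer: UNREACHABLE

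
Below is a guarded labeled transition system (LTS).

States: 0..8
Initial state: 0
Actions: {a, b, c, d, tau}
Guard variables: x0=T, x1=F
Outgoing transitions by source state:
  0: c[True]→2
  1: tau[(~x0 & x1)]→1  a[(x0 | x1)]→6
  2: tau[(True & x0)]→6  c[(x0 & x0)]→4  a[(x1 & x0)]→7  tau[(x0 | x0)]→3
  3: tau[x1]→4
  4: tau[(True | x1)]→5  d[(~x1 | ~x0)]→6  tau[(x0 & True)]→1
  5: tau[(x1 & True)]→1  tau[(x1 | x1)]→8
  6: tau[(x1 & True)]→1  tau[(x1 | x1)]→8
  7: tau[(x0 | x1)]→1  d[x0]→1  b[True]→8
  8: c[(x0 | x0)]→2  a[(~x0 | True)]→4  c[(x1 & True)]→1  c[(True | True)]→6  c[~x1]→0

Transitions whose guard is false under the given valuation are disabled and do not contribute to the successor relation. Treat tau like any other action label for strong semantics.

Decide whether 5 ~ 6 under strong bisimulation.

Refine partition for ~:
  P[0] = {{0,1,2,3,4,5,6,7,8}}
  P[1] = {{0},{1},{2},{3,5,6},{4},{7},{8}}
stable after 2 split(s): 7 block(s)
5∈{3,5,6}, 6∈{3,5,6}

Answer: BISIMILAR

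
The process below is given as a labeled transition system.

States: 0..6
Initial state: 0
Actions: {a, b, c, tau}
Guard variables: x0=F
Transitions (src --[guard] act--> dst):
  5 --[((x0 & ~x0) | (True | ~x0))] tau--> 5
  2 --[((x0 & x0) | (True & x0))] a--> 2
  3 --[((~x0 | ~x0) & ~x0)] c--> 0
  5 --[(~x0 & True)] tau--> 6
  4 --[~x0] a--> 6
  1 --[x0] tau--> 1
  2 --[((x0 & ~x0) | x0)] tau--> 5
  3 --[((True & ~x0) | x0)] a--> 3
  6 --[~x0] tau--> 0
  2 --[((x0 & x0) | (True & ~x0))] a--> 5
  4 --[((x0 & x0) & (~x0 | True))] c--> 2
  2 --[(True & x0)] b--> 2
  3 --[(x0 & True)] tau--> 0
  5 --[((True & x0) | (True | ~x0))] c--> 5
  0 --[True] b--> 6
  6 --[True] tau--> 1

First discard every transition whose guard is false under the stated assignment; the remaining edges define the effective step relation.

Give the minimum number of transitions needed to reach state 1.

Breadth-first toward 1:
  L0 = {0}
  L1 = {6}
  L2 = {1}
first hit 1 at d=2 via b·tau

Answer: 2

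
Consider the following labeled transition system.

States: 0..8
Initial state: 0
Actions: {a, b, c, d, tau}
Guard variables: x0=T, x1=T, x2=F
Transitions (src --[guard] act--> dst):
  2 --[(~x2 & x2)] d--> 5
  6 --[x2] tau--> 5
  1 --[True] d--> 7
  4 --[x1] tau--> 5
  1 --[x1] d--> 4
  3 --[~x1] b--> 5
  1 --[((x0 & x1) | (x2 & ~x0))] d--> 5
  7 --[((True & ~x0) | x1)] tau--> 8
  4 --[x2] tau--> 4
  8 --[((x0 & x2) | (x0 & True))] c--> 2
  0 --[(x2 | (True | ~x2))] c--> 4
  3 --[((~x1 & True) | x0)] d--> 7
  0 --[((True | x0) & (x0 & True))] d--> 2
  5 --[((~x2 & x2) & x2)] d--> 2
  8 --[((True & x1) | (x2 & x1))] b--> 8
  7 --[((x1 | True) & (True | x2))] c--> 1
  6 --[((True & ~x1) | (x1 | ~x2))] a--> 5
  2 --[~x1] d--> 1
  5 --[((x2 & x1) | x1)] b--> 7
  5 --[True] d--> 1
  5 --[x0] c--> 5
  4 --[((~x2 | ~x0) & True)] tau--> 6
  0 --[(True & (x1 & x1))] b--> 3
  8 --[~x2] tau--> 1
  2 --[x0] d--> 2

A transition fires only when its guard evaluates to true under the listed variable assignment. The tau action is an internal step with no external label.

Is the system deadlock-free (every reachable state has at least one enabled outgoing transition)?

Reachable = {0,1,2,3,4,5,6,7,8}
  0: b→3  c→4  d→2  [3 exit(s)]
  1: d→4  d→5  d→7  [3 exit(s)]
  2: d→2  [1 exit(s)]
  3: d→7  [1 exit(s)]
  4: tau→5  tau→6  [2 exit(s)]
  5: b→7  c→5  d→1  [3 exit(s)]
  6: a→5  [1 exit(s)]
  7: c→1  tau→8  [2 exit(s)]
  8: b→8  c→2  tau→1  [3 exit(s)]

Answer: DEADLOCK-FREE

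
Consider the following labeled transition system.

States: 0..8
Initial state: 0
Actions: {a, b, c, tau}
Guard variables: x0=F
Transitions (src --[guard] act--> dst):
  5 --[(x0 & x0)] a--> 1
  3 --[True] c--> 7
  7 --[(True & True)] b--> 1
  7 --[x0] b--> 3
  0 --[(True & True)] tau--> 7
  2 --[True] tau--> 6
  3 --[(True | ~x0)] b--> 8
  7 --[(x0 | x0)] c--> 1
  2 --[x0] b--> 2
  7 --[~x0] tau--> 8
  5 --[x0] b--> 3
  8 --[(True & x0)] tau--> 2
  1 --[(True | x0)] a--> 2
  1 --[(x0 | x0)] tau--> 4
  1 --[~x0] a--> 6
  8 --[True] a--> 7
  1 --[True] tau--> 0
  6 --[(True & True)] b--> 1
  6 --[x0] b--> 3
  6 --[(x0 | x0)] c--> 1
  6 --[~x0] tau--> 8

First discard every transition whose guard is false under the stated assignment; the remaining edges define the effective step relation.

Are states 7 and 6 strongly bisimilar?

Bisimulation quotient by refinement:
  round 0: {{0,1,2,3,4,5,6,7,8}}
  round 1: {{0,2},{1},{3},{4,5},{6,7},{8}}
stable after 2 split(s): 6 block(s)
[7]={6,7}  [6]={6,7}

Answer: BISIMILAR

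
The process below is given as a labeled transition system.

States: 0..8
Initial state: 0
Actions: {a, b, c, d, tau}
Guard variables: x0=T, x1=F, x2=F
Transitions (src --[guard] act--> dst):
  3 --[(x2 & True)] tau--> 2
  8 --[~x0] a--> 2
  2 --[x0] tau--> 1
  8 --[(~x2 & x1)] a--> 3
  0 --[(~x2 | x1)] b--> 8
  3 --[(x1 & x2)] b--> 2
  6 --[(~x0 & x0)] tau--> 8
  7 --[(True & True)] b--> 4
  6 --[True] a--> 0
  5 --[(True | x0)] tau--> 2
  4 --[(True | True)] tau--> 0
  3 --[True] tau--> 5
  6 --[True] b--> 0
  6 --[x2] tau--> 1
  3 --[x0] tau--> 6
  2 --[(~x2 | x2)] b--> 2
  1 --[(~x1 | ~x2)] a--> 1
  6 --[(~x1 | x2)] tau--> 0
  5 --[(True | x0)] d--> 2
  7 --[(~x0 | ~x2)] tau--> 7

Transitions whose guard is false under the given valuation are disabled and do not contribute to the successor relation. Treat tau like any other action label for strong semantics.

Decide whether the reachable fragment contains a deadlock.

Reachable = {0,8}
  0: b→8  [1 out]
  8: ∅  [STUCK]
witness 8: b

Answer: DEADLOCK at state 8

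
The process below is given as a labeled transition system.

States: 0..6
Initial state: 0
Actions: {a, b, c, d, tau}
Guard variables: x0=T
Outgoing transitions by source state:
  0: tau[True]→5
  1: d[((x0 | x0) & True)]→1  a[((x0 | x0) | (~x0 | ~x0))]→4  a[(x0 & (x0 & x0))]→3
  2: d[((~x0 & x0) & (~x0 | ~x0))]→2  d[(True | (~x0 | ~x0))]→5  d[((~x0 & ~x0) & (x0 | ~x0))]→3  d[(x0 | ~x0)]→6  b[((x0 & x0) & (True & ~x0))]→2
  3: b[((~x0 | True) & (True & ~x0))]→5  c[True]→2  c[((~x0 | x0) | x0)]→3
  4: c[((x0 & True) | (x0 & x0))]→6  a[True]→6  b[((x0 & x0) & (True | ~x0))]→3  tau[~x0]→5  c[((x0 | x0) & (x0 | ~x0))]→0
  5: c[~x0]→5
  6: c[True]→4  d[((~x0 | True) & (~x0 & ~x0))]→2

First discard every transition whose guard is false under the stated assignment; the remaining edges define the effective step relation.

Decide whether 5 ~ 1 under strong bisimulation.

Answer: NOT BISIMILAR

Working:
Refine partition for ~:
  π0 = {{0,1,2,3,4,5,6}}
  π1 = {{0},{1},{2},{3,6},{4},{5}}
  π2 = {{0},{1},{2},{3},{4},{5},{6}}
Fixed point at round 3; 7 class(es).
class of 5: {5}; class of 1: {1}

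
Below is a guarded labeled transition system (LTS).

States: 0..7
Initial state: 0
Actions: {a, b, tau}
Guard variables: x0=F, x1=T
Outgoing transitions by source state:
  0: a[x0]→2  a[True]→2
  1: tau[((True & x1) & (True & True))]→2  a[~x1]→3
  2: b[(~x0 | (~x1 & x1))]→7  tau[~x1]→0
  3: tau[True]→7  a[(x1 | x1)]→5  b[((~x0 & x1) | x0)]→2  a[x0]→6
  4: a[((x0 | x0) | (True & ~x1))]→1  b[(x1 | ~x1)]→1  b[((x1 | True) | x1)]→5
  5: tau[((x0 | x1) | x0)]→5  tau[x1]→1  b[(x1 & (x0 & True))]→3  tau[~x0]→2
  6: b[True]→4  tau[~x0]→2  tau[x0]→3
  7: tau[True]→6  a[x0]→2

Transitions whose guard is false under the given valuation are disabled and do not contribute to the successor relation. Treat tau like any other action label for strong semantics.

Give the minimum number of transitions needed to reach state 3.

Answer: UNREACHABLE

Analysis:
BFS to 3:
  depth 0: {0}
  depth 1: {2}
  depth 2: {7}
  depth 3: {6}
  depth 4: {4}
  depth 5: {1,5}
3 never appears.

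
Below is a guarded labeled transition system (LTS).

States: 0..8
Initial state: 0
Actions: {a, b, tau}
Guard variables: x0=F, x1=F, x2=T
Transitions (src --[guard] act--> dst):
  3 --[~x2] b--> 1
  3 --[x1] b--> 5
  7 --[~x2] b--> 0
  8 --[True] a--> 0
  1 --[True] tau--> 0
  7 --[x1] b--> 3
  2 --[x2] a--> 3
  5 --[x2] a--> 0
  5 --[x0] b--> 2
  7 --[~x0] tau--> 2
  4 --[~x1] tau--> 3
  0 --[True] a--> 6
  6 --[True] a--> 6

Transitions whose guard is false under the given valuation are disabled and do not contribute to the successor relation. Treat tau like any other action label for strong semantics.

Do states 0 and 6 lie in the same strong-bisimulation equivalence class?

Compute ~ classes (split until stable):
  round 0: {{0,1,2,3,4,5,6,7,8}}
  round 1: {{0,2,5,6,8},{1,4,7},{3}}
  round 2: {{0,5,6,8},{1,7},{2},{3},{4}}
  round 3: {{0,5,6,8},{1},{2},{3},{4},{7}}
Fixed point at round 4; 6 class(es).
0∈{0,5,6,8}, 6∈{0,5,6,8}

Answer: BISIMILAR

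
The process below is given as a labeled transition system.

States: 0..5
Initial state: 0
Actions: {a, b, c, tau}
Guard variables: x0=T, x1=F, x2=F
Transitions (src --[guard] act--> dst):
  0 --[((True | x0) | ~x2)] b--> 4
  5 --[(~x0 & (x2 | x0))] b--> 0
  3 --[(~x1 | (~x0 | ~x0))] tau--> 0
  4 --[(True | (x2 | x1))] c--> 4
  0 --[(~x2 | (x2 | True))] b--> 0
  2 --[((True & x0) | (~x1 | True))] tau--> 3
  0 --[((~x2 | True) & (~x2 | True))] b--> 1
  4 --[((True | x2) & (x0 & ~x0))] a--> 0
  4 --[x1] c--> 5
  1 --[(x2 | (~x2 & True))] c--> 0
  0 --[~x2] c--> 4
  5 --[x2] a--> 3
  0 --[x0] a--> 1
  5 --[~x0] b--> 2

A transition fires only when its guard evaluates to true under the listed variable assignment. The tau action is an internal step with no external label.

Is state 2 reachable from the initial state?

Answer: UNREACHABLE

Working:
After dropping false guards: 9 live edges.
Layer 0: {0}
Layer 1: {1,4}  total {0,1,4}
Reach set: {0,1,4}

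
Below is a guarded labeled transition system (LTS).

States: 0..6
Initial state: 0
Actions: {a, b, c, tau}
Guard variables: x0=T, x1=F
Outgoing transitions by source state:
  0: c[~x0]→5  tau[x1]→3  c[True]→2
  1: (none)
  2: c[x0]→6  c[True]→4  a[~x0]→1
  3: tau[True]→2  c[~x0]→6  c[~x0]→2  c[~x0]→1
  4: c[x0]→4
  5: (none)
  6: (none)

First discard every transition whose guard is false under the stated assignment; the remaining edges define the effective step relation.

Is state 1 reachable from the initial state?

Answer: UNREACHABLE

Trace:
After dropping false guards: 5 live edges.
L0 = {0}
L1 = {2}  now seen {0,2}
L2 = {4,6}  now seen {0,2,4,6}
Reachable = {0,2,4,6}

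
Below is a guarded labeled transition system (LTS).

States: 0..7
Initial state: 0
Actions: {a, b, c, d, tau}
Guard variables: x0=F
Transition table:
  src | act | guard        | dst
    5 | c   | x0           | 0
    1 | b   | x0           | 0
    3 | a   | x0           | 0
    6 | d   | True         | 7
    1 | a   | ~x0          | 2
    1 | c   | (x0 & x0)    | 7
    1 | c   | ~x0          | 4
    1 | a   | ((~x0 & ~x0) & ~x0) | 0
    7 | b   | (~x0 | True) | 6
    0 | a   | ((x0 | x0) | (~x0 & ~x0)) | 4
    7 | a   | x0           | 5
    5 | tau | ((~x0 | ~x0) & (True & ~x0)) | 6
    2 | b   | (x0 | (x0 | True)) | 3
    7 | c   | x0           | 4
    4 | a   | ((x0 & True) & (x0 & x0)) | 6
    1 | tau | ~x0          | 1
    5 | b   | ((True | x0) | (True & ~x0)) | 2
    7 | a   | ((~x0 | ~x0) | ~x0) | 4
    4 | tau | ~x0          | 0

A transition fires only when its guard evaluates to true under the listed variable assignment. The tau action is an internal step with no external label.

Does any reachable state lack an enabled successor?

Answer: DEADLOCK-FREE

Working:
R = {0,4}
  0: a→4  [1 out]
  4: tau→0  [1 out]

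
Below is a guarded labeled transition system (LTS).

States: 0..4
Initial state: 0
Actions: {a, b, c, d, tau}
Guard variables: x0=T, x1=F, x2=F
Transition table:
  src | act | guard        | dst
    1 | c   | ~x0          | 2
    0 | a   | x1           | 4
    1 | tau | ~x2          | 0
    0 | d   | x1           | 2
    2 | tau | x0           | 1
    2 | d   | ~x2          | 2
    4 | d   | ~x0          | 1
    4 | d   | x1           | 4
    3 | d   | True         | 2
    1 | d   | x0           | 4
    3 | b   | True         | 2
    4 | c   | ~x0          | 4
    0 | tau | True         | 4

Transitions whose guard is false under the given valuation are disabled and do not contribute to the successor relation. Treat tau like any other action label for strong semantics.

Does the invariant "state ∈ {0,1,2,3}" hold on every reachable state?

Allowed set {0,1,2,3}
Reach set: {0,4}
  0: ok
  4: ✗ unsafe
reach 4 via tau — violates

Answer: INVARIANT VIOLATED at state 4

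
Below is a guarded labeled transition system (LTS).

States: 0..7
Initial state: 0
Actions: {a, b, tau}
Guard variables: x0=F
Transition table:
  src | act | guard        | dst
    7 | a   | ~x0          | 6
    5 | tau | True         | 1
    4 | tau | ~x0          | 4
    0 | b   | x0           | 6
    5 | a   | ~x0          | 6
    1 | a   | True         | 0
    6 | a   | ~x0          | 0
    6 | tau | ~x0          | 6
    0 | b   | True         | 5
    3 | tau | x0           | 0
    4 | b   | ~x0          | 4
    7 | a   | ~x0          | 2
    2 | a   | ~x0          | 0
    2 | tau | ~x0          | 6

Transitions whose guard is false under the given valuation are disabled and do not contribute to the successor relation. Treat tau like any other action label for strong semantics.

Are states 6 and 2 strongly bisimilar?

Answer: BISIMILAR

Analysis:
Compute ~ classes (split until stable):
  π0 = {{0,1,2,3,4,5,6,7}}
  π1 = {{0},{1,7},{2,5,6},{3},{4}}
  π2 = {{0},{1},{2,6},{3},{4},{5},{7}}
stable after 3 split(s): 7 block(s)
class of 6: {2,6}; class of 2: {2,6}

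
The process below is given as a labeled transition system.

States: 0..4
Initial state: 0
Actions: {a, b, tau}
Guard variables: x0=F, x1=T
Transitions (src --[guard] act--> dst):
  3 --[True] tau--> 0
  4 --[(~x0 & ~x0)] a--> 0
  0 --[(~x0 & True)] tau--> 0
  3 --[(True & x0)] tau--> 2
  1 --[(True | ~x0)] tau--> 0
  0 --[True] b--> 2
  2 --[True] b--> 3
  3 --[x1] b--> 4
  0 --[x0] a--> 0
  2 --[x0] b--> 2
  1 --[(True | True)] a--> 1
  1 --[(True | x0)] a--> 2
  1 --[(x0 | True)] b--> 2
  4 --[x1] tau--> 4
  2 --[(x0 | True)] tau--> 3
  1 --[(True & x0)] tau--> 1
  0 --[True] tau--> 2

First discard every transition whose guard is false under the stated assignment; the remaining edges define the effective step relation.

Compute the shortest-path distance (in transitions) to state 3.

Answer: 2

Working:
BFS to 3:
  Layer 0: {0}
  Layer 1: {2}
  Layer 2: {3}
3 enters at depth 2; path b·b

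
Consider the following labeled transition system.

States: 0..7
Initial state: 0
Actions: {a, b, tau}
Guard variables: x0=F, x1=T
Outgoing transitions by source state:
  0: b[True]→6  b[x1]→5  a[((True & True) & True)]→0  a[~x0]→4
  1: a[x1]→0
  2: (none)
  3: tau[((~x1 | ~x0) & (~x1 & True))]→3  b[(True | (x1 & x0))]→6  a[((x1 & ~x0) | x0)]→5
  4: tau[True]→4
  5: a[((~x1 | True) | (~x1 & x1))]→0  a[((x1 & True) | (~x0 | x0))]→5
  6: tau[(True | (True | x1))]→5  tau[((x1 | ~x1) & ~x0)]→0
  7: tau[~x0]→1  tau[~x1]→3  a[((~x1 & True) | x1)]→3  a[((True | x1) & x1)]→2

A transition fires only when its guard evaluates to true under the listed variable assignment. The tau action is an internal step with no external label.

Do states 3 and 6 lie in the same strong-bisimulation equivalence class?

Answer: NOT BISIMILAR

Analysis:
Compute ~ classes (split until stable):
  π0 = {{0,1,2,3,4,5,6,7}}
  π1 = {{0,3},{1,5},{2},{4,6},{7}}
  π2 = {{0},{1},{2},{3},{4},{5},{6},{7}}
stable after 3 split(s): 8 block(s)
3∈{3}, 6∈{6}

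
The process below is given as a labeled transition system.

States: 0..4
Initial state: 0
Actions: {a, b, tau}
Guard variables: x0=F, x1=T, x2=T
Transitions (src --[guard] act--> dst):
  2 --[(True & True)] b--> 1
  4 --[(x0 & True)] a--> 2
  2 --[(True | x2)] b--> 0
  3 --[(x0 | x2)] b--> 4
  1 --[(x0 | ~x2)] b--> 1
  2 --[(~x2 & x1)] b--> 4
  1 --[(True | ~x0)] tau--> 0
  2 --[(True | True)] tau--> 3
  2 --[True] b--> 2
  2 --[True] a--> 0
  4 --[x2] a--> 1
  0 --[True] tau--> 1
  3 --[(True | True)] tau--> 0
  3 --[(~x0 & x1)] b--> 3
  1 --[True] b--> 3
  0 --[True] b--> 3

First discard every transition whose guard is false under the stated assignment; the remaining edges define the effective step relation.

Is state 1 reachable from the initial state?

After dropping false guards: 13 live edges.
L0 = {0}
L1 = {1,3}  now seen {0,1,3}
L2 = {4}  now seen {0,1,3,4}
Reachable = {0,1,3,4}
witness 1: tau

Answer: REACHABLE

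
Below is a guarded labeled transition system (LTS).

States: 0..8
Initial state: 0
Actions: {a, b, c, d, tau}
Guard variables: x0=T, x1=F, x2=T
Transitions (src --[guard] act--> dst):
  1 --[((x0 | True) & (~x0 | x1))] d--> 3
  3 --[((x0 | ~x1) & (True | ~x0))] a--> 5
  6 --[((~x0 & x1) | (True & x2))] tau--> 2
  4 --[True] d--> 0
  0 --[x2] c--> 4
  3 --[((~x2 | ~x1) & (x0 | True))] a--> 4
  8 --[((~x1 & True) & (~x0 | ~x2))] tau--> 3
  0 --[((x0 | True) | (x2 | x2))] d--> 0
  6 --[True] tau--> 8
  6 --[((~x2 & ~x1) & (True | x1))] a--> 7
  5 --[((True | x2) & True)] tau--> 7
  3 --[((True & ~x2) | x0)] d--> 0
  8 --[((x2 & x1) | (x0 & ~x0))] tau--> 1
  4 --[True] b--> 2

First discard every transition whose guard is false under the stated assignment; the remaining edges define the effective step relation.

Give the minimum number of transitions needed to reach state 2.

Breadth-first toward 2:
  Layer 0: {0}
  Layer 1: {4}
  Layer 2: {2}
depth(2)=2, e.g. c·b

Answer: 2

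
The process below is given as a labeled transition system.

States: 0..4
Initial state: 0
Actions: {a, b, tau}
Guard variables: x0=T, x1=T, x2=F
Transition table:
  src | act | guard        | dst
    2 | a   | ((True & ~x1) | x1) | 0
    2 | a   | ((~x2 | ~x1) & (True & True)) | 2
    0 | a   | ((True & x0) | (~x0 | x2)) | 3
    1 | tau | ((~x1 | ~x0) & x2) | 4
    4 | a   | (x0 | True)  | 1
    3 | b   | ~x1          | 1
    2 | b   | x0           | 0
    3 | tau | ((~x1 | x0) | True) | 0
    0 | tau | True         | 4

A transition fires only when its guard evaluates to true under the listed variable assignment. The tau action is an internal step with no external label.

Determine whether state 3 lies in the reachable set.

Answer: REACHABLE

Analysis:
After dropping false guards: 7 live edges.
depth 0: {0}
depth 1: {3,4}  total {0,3,4}
depth 2: {1}  total {0,1,3,4}
Reachable = {0,1,3,4}
witness 3: a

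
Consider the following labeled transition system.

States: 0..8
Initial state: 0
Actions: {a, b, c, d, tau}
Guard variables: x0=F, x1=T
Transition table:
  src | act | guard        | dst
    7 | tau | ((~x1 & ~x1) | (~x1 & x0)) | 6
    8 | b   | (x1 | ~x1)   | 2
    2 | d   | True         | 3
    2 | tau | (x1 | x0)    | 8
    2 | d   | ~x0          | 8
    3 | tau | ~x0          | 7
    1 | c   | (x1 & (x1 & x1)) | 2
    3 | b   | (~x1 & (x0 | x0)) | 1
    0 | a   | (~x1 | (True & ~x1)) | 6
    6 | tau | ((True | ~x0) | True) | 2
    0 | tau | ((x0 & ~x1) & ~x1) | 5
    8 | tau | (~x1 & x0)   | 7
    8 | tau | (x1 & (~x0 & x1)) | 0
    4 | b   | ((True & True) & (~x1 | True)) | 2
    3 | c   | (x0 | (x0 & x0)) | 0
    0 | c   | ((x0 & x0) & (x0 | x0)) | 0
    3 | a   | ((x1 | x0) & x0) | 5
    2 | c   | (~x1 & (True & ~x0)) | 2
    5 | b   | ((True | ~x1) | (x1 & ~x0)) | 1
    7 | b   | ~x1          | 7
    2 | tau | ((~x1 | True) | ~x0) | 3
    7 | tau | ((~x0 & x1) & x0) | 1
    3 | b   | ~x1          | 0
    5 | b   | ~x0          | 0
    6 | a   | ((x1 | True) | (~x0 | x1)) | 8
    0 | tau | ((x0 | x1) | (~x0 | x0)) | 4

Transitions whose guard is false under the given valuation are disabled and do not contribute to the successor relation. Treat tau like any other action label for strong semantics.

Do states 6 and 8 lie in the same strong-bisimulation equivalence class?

Answer: NOT BISIMILAR

Working:
Compute ~ classes (split until stable):
  π0 = {{0,1,2,3,4,5,6,7,8}}
  π1 = {{0,3},{1},{2},{4,5},{6},{7},{8}}
  π2 = {{0},{1},{2},{3},{4},{5},{6},{7},{8}}
9 equivalence class(es) (converged in 3)
class of 6: {6}; class of 8: {8}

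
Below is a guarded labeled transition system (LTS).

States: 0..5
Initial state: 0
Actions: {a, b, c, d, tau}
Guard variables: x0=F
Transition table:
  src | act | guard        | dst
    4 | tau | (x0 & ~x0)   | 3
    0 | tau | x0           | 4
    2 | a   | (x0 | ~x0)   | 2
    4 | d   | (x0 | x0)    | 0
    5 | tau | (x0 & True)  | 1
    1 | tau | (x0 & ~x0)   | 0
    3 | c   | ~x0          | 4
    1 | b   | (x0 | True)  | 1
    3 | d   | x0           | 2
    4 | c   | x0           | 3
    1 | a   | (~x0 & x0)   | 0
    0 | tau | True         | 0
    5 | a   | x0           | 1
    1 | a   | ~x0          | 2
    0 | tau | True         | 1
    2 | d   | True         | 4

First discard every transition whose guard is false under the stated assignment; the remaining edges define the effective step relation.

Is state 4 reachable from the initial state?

7 transition(s) survive guard evaluation.
Layer 0: {0}
Layer 1: {1}  cumulative {0,1}
Layer 2: {2}  cumulative {0,1,2}
Layer 3: {4}  cumulative {0,1,2,4}
Reachable = {0,1,2,4}
witness 4: tau·a·d

Answer: REACHABLE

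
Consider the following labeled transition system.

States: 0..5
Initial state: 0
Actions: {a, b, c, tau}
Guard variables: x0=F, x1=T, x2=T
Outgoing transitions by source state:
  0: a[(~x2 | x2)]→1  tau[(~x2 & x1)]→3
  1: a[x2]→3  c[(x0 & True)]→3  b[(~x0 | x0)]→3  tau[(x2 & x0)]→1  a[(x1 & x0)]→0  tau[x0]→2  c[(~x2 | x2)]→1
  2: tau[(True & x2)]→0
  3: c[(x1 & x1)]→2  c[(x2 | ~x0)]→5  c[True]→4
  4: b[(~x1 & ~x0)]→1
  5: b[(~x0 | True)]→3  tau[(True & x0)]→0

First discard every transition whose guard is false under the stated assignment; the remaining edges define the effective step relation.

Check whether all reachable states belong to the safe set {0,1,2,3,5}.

Allowed set {0,1,2,3,5}
R = {0,1,2,3,4,5}
  0: safe
  1: safe
  2: safe
  3: safe
  4: ✗ unsafe
  5: safe
reach 4 via a·a·c — violates

Answer: INVARIANT VIOLATED at state 4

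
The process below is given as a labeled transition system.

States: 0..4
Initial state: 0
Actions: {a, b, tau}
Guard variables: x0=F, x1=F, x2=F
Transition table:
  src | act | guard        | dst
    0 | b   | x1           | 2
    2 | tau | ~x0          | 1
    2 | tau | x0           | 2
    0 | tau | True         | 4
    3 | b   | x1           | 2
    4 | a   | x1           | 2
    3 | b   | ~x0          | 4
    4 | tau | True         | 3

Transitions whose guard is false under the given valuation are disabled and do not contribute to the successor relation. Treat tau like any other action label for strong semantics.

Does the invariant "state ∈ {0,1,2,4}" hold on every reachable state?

Allowed set {0,1,2,4}
Reachable = {0,3,4}
  0: safe
  3: ✗ unsafe
  4: safe
witness against invariant: tau·tau → 3

Answer: INVARIANT VIOLATED at state 3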